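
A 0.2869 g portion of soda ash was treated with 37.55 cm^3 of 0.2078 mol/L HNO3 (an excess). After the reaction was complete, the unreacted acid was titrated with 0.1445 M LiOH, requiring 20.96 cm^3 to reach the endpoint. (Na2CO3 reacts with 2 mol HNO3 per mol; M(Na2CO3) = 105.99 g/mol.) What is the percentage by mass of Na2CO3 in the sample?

Total n(HNO3) added = 0.2078 x 0.03755 = 0.007803 mol.
n(LiOH) used = 0.1445 x 0.02096 = 0.003029 mol, which equals the excess n(HNO3).
So n(HNO3) consumed by the sample = 0.007803 - 0.003029 = 0.004774 mol.
n(Na2CO3) = 0.004774 / 2 = 0.002387 mol.
mass Na2CO3 = 0.002387 x 105.99 = 0.2530 g, so %Na2CO3 = 0.2530/0.2869 x 100 = 88.2%.

88.2%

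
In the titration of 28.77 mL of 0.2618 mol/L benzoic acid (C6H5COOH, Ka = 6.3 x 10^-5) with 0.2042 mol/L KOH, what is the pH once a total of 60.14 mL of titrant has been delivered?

n(acid) = 0.2618 x 0.02877 = 0.007532 mol; n(KOH) added = 0.2042 x 0.06014 = 0.01228 mol.
Base is in excess by 0.01228 - 0.007532 = 0.004749 mol in a total volume of 0.08891 L.
[OH^-] = 0.004749/0.08891 = 0.05341 M, so pOH = 1.27 and pH = 14.00 - 1.27 = 12.73.

12.73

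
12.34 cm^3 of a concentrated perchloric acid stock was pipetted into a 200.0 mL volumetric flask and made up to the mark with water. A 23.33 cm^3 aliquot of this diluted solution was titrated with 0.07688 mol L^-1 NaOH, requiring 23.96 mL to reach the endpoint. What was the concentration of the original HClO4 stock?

n(NaOH) = 0.07688 x 0.02396 = 0.001842 mol.
n(HClO4) in the aliquot = 0.001842 mol.
[diluted HClO4] = 0.001842 / 0.02333 = 0.07896 M.
Dilution factor = 200.0/12.34 = 16.21, so [stock] = 0.07896 x 16.21 = 1.28 M.

1.28 M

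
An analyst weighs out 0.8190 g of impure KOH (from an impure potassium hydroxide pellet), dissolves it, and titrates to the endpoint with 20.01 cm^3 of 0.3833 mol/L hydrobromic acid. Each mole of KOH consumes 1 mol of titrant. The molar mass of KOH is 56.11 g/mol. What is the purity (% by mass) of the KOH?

52.5%

n(HBr) = 0.3833 x 0.02001 = 0.007670 mol.
n(KOH) = 0.007670 / 1 = 0.007670 mol.
mass of KOH = 0.007670 x 56.11 = 0.4304 g.
% purity = 0.4304 / 0.8190 x 100 = 52.5%.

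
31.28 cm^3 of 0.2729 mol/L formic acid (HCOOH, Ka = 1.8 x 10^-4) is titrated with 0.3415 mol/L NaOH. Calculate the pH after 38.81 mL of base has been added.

n(acid) = 0.2729 x 0.03128 = 0.008536 mol; n(NaOH) added = 0.3415 x 0.03881 = 0.01325 mol.
Base is in excess by 0.01325 - 0.008536 = 0.004717 mol in a total volume of 0.07009 L.
[OH^-] = 0.004717/0.07009 = 0.06730 M, so pOH = 1.17 and pH = 14.00 - 1.17 = 12.83.

12.83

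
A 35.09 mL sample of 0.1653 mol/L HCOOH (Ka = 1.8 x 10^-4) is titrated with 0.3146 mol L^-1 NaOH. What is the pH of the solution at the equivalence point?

n(HCOOH) = 0.1653 x 0.03509 = 0.005800 mol; V(NaOH) at equivalence = 0.005800/0.3146 = 0.01844 L.
At equivalence all the acid is converted to HCOO-; total volume = 0.03509 + 0.01844 = 0.05353 L, so [HCOO-] = 0.005800/0.05353 = 0.1084 M.
Kb = Kw/Ka = 1.0e-14 / 1.8 x 10^-4 = 5.56e-11.
[OH^-] = sqrt(Kb x [HCOO-]) = sqrt(5.56e-11 x 0.1084) = 2.45e-6 M.
pOH = 5.61, so pH = 14.00 - 5.61 = 8.39.

8.39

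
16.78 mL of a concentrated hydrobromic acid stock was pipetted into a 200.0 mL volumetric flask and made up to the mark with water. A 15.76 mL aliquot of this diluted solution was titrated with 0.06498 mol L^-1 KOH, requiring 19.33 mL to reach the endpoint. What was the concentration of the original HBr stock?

n(KOH) = 0.06498 x 0.01933 = 0.001256 mol.
n(HBr) in the aliquot = 0.001256 mol.
[diluted HBr] = 0.001256 / 0.01576 = 0.07970 M.
Dilution factor = 200.0/16.78 = 11.92, so [stock] = 0.07970 x 11.92 = 0.950 M.

0.950 M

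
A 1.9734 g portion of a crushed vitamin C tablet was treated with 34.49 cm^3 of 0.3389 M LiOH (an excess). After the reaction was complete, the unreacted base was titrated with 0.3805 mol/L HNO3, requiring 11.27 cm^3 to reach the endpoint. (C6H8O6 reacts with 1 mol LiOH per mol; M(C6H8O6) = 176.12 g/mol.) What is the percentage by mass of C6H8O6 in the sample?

Total n(LiOH) added = 0.3389 x 0.03449 = 0.01169 mol.
n(HNO3) used = 0.3805 x 0.01127 = 0.004288 mol, which equals the excess n(LiOH).
So n(LiOH) consumed by the sample = 0.01169 - 0.004288 = 0.007400 mol.
n(C6H8O6) = 0.007400 / 1 = 0.007400 mol.
mass C6H8O6 = 0.007400 x 176.12 = 1.303 g, so %C6H8O6 = 1.303/1.9734 x 100 = 66.0%.

66.0%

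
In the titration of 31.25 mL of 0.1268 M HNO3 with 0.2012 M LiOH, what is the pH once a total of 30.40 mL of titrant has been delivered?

n(acid) = 0.1268 x 0.03125 = 0.003962 mol; n(LiOH) added = 0.2012 x 0.03040 = 0.006116 mol.
Base is in excess by 0.006116 - 0.003962 = 0.002154 mol in a total volume of 0.06165 L.
[OH^-] = 0.002154/0.06165 = 0.03494 M, so pOH = 1.46 and pH = 14.00 - 1.46 = 12.54.

12.54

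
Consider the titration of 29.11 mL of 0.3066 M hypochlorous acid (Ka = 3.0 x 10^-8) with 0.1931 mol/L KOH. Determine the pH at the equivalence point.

n(HClO) = 0.3066 x 0.02911 = 0.008925 mol; V(KOH) at equivalence = 0.008925/0.1931 = 0.04622 L.
At equivalence all the acid is converted to ClO-; total volume = 0.02911 + 0.04622 = 0.07533 L, so [ClO-] = 0.008925/0.07533 = 0.1185 M.
Kb = Kw/Ka = 1.0e-14 / 3.0 x 10^-8 = 3.33e-7.
[OH^-] = sqrt(Kb x [ClO-]) = sqrt(3.33e-7 x 0.1185) = 0.000199 M.
pOH = 3.70, so pH = 14.00 - 3.70 = 10.30.

10.30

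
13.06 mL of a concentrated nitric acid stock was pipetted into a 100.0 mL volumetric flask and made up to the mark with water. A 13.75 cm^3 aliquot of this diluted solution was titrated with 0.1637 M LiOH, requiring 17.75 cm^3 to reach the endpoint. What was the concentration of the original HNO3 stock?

n(LiOH) = 0.1637 x 0.01775 = 0.002906 mol.
n(HNO3) in the aliquot = 0.002906 mol.
[diluted HNO3] = 0.002906 / 0.01375 = 0.2113 M.
Dilution factor = 100.0/13.06 = 7.657, so [stock] = 0.2113 x 7.657 = 1.62 M.

1.62 M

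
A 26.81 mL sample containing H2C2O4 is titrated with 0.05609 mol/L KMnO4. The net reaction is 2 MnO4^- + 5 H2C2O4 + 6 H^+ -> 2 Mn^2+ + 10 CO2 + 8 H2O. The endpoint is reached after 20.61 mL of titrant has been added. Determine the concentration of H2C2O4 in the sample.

0.108 M

n(KMnO4) = 0.05609 x 0.02061 = 0.001156 mol.
From the balanced equation, 2 mol KMnO4 reacts with 5 mol H2C2O4, so n(H2C2O4) = 0.001156 x 5/2 = 0.002890 mol.
[H2C2O4] = 0.002890 / 0.02681 L = 0.108 M.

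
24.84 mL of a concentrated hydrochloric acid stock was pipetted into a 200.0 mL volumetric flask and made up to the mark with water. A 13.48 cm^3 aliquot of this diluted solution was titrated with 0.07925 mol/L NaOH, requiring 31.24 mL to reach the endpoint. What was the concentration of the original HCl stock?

1.48 M

n(NaOH) = 0.07925 x 0.03124 = 0.002476 mol.
n(HCl) in the aliquot = 0.002476 mol.
[diluted HCl] = 0.002476 / 0.01348 = 0.1837 M.
Dilution factor = 200.0/24.84 = 8.052, so [stock] = 0.1837 x 8.052 = 1.48 M.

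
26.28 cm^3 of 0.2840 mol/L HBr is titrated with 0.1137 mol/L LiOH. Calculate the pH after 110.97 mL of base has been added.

12.57

n(acid) = 0.2840 x 0.02628 = 0.007464 mol; n(LiOH) added = 0.1137 x 0.1110 = 0.01262 mol.
Base is in excess by 0.01262 - 0.007464 = 0.005154 mol in a total volume of 0.1373 L.
[OH^-] = 0.005154/0.1373 = 0.03755 M, so pOH = 1.43 and pH = 14.00 - 1.43 = 12.57.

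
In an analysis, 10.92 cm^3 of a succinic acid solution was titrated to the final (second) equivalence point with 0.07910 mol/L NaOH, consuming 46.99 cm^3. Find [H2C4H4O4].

0.170 M

n(NaOH) = 0.07910 x 0.04699 = 0.003717 mol.
At the final (second) equivalence point, 2 mol OH^- react per mol H2C4H4O4, so n(H2C4H4O4) = 0.003717 / 2 = 0.001858 mol.
[H2C4H4O4] = 0.001858 / 0.01092 L = 0.170 M.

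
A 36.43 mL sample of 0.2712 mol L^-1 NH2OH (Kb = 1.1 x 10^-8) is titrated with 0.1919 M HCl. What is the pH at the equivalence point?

3.50

n(NH2OH) = 0.2712 x 0.03643 = 0.009880 mol; V(HCl) at equivalence = 0.009880/0.1919 = 0.05148 L.
At equivalence the base is fully converted to NH3OH+; total volume = 0.08791 L, so [NH3OH+] = 0.009880/0.08791 = 0.1124 M.
Ka(NH3OH+) = Kw/Kb = 1.0e-14 / 1.1 x 10^-8 = 9.09e-7.
[H^+] = sqrt(Ka x [NH3OH+]) = sqrt(9.09e-7 x 0.1124) = 0.000320 M.
pH = -log(0.000320) = 3.50.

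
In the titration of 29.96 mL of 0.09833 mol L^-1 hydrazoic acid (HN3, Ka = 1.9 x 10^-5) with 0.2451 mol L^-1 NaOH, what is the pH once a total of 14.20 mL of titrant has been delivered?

12.08

n(acid) = 0.09833 x 0.02996 = 0.002946 mol; n(NaOH) added = 0.2451 x 0.01420 = 0.003480 mol.
Base is in excess by 0.003480 - 0.002946 = 0.0005345 mol in a total volume of 0.04416 L.
[OH^-] = 0.0005345/0.04416 = 0.01210 M, so pOH = 1.92 and pH = 14.00 - 1.92 = 12.08.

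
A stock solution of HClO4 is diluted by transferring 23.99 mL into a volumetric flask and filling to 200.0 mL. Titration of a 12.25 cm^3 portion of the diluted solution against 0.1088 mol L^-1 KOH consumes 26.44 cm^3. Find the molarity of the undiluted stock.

1.96 M

n(KOH) = 0.1088 x 0.02644 = 0.002877 mol.
n(HClO4) in the aliquot = 0.002877 mol.
[diluted HClO4] = 0.002877 / 0.01225 = 0.2348 M.
Dilution factor = 200.0/23.99 = 8.337, so [stock] = 0.2348 x 8.337 = 1.96 M.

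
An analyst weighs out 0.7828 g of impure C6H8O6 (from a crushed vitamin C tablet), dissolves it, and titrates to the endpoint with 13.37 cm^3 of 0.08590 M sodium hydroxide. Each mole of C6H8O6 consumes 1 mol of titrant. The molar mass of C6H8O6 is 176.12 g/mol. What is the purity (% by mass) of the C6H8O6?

n(NaOH) = 0.08590 x 0.01337 = 0.001148 mol.
n(C6H8O6) = 0.001148 / 1 = 0.001148 mol.
mass of C6H8O6 = 0.001148 x 176.12 = 0.2023 g.
% purity = 0.2023 / 0.7828 x 100 = 25.8%.

25.8%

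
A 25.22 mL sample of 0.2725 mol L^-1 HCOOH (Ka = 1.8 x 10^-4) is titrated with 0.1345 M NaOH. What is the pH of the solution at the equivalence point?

n(HCOOH) = 0.2725 x 0.02522 = 0.006872 mol; V(NaOH) at equivalence = 0.006872/0.1345 = 0.05110 L.
At equivalence all the acid is converted to HCOO-; total volume = 0.02522 + 0.05110 = 0.07632 L, so [HCOO-] = 0.006872/0.07632 = 0.09005 M.
Kb = Kw/Ka = 1.0e-14 / 1.8 x 10^-4 = 5.56e-11.
[OH^-] = sqrt(Kb x [HCOO-]) = sqrt(5.56e-11 x 0.09005) = 2.24e-6 M.
pOH = 5.65, so pH = 14.00 - 5.65 = 8.35.

8.35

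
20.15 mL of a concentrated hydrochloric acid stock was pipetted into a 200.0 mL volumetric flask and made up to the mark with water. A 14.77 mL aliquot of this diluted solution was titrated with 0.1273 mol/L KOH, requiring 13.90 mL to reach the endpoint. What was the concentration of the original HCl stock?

1.19 M

n(KOH) = 0.1273 x 0.01390 = 0.001769 mol.
n(HCl) in the aliquot = 0.001769 mol.
[diluted HCl] = 0.001769 / 0.01477 = 0.1198 M.
Dilution factor = 200.0/20.15 = 9.926, so [stock] = 0.1198 x 9.926 = 1.19 M.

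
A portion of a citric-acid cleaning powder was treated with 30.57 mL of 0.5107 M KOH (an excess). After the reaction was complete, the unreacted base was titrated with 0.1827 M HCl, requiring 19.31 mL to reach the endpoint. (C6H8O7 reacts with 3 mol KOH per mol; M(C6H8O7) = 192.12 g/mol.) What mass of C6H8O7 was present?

Total n(KOH) added = 0.5107 x 0.03057 = 0.01561 mol.
n(HCl) used = 0.1827 x 0.01931 = 0.003528 mol, which equals the excess n(KOH).
So n(KOH) consumed by the sample = 0.01561 - 0.003528 = 0.01208 mol.
n(C6H8O7) = 0.01208 / 3 = 0.004028 mol.
mass = 0.004028 mol x 192.12 g/mol = 0.774 g.

0.774 g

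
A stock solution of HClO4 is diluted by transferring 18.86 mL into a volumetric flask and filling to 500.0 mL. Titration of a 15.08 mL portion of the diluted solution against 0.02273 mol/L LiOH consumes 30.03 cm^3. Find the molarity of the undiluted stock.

n(LiOH) = 0.02273 x 0.03003 = 0.0006826 mol.
n(HClO4) in the aliquot = 0.0006826 mol.
[diluted HClO4] = 0.0006826 / 0.01508 = 0.04526 M.
Dilution factor = 500.0/18.86 = 26.51, so [stock] = 0.04526 x 26.51 = 1.20 M.

1.20 M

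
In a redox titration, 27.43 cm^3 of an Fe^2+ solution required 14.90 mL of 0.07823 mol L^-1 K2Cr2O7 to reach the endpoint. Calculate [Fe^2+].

0.255 M

n(K2Cr2O7) = 0.07823 x 0.01490 = 0.001166 mol.
From the balanced equation, 1 mol K2Cr2O7 reacts with 6 mol Fe^2+, so n(Fe^2+) = 0.001166 x 6/1 = 0.006994 mol.
[Fe^2+] = 0.006994 / 0.02743 L = 0.255 M.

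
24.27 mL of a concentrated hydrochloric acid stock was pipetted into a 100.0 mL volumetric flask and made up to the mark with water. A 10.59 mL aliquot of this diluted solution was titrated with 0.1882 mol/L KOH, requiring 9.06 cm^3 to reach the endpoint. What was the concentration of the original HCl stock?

0.663 M

n(KOH) = 0.1882 x 0.009060 = 0.001705 mol.
n(HCl) in the aliquot = 0.001705 mol.
[diluted HCl] = 0.001705 / 0.01059 = 0.1610 M.
Dilution factor = 100.0/24.27 = 4.120, so [stock] = 0.1610 x 4.120 = 0.663 M.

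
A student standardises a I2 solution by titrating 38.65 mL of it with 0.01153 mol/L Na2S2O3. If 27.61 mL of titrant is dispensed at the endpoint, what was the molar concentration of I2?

0.00412 M

n(Na2S2O3) = 0.01153 x 0.02761 = 0.0003183 mol.
From the balanced equation, 2 mol Na2S2O3 reacts with 1 mol I2, so n(I2) = 0.0003183 x 1/2 = 0.0001592 mol.
[I2] = 0.0001592 / 0.03865 L = 0.00412 M.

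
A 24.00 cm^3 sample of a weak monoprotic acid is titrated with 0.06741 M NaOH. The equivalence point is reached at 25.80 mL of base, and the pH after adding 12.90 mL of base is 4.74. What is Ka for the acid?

1.8 x 10^-5

12.90 mL is half of the equivalence volume, so this is the half-equivalence point where [HA] = [A^-].
At half-equivalence pH = pKa, so pKa = 4.74.
Ka = 10^(-4.74) = 1.8 x 10^-5.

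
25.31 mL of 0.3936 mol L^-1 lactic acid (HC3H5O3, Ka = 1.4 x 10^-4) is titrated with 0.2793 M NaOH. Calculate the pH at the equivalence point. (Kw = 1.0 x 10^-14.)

8.53

n(HC3H5O3) = 0.3936 x 0.02531 = 0.009962 mol; V(NaOH) at equivalence = 0.009962/0.2793 = 0.03567 L.
At equivalence all the acid is converted to C3H5O3-; total volume = 0.02531 + 0.03567 = 0.06098 L, so [C3H5O3-] = 0.009962/0.06098 = 0.1634 M.
Kb = Kw/Ka = 1.0e-14 / 1.4 x 10^-4 = 7.14e-11.
[OH^-] = sqrt(Kb x [C3H5O3-]) = sqrt(7.14e-11 x 0.1634) = 3.42e-6 M.
pOH = 5.47, so pH = 14.00 - 5.47 = 8.53.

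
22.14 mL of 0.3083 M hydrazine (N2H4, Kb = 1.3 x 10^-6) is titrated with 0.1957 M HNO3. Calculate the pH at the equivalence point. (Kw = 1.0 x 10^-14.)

n(N2H4) = 0.3083 x 0.02214 = 0.006826 mol; V(HNO3) at equivalence = 0.006826/0.1957 = 0.03488 L.
At equivalence the base is fully converted to N2H5+; total volume = 0.05702 L, so [N2H5+] = 0.006826/0.05702 = 0.1197 M.
Ka(N2H5+) = Kw/Kb = 1.0e-14 / 1.3 x 10^-6 = 7.69e-9.
[H^+] = sqrt(Ka x [N2H5+]) = sqrt(7.69e-9 x 0.1197) = 3.03e-5 M.
pH = -log(3.03e-5) = 4.52.

4.52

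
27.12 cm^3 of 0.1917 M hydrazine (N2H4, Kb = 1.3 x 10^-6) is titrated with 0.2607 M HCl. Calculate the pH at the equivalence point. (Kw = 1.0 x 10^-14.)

n(N2H4) = 0.1917 x 0.02712 = 0.005199 mol; V(HCl) at equivalence = 0.005199/0.2607 = 0.01994 L.
At equivalence the base is fully converted to N2H5+; total volume = 0.04706 L, so [N2H5+] = 0.005199/0.04706 = 0.1105 M.
Ka(N2H5+) = Kw/Kb = 1.0e-14 / 1.3 x 10^-6 = 7.69e-9.
[H^+] = sqrt(Ka x [N2H5+]) = sqrt(7.69e-9 x 0.1105) = 2.92e-5 M.
pH = -log(2.92e-5) = 4.54.

4.54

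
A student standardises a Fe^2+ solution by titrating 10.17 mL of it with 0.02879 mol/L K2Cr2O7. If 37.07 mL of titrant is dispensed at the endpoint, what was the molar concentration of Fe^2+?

n(K2Cr2O7) = 0.02879 x 0.03707 = 0.001067 mol.
From the balanced equation, 1 mol K2Cr2O7 reacts with 6 mol Fe^2+, so n(Fe^2+) = 0.001067 x 6/1 = 0.006403 mol.
[Fe^2+] = 0.006403 / 0.01017 L = 0.630 M.

0.630 M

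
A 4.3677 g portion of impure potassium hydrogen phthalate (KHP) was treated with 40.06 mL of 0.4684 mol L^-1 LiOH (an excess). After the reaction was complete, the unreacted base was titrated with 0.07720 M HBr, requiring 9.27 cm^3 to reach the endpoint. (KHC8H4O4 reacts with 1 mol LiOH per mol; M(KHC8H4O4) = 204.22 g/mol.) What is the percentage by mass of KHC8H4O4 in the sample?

84.4%

Total n(LiOH) added = 0.4684 x 0.04006 = 0.01876 mol.
n(HBr) used = 0.07720 x 0.009270 = 0.0007156 mol, which equals the excess n(LiOH).
So n(LiOH) consumed by the sample = 0.01876 - 0.0007156 = 0.01805 mol.
n(KHC8H4O4) = 0.01805 / 1 = 0.01805 mol.
mass KHC8H4O4 = 0.01805 x 204.22 = 3.686 g, so %KHC8H4O4 = 3.686/4.3677 x 100 = 84.4%.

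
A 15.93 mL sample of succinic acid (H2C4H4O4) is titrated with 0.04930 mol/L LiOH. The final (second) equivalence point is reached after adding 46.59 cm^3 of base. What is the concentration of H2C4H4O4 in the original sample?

0.0721 M

n(LiOH) = 0.04930 x 0.04659 = 0.002297 mol.
At the final (second) equivalence point, 2 mol OH^- react per mol H2C4H4O4, so n(H2C4H4O4) = 0.002297 / 2 = 0.001148 mol.
[H2C4H4O4] = 0.001148 / 0.01593 L = 0.0721 M.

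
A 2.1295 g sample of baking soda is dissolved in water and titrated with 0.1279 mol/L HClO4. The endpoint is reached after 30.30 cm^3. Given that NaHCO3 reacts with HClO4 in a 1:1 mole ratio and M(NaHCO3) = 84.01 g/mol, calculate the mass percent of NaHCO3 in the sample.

n(HClO4) = 0.1279 x 0.03030 = 0.003875 mol.
n(NaHCO3) = 0.003875 / 1 = 0.003875 mol.
mass of NaHCO3 = 0.003875 x 84.01 = 0.3256 g.
% purity = 0.3256 / 2.1295 x 100 = 15.3%.

15.3%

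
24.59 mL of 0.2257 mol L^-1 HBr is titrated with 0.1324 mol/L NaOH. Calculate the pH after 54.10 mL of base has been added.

n(acid) = 0.2257 x 0.02459 = 0.005550 mol; n(NaOH) added = 0.1324 x 0.05410 = 0.007163 mol.
Base is in excess by 0.007163 - 0.005550 = 0.001613 mol in a total volume of 0.07869 L.
[OH^-] = 0.001613/0.07869 = 0.02050 M, so pOH = 1.69 and pH = 14.00 - 1.69 = 12.31.

12.31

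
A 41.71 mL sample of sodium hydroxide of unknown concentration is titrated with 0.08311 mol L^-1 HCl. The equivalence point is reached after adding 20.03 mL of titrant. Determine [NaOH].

n(HCl) delivered = 0.08311 x 0.02003 = 0.001665 mol.
For a 1:1 reaction, n(NaOH) = 0.001665 mol.
[NaOH] = 0.001665 mol / 0.04171 L = 0.0399 M.

0.0399 M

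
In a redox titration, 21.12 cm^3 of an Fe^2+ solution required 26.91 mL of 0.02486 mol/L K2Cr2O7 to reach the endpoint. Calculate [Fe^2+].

n(K2Cr2O7) = 0.02486 x 0.02691 = 0.0006690 mol.
From the balanced equation, 1 mol K2Cr2O7 reacts with 6 mol Fe^2+, so n(Fe^2+) = 0.0006690 x 6/1 = 0.004014 mol.
[Fe^2+] = 0.004014 / 0.02112 L = 0.190 M.

0.190 M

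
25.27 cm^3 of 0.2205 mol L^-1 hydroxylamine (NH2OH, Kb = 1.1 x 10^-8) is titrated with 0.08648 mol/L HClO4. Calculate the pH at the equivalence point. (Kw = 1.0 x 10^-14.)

n(NH2OH) = 0.2205 x 0.02527 = 0.005572 mol; V(HClO4) at equivalence = 0.005572/0.08648 = 0.06443 L.
At equivalence the base is fully converted to NH3OH+; total volume = 0.08970 L, so [NH3OH+] = 0.005572/0.08970 = 0.06212 M.
Ka(NH3OH+) = Kw/Kb = 1.0e-14 / 1.1 x 10^-8 = 9.09e-7.
[H^+] = sqrt(Ka x [NH3OH+]) = sqrt(9.09e-7 x 0.06212) = 0.000238 M.
pH = -log(0.000238) = 3.62.

3.62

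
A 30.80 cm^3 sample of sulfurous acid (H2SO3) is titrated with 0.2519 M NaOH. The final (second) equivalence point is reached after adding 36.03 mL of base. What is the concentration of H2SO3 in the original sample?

0.147 M

n(NaOH) = 0.2519 x 0.03603 = 0.009076 mol.
At the final (second) equivalence point, 2 mol OH^- react per mol H2SO3, so n(H2SO3) = 0.009076 / 2 = 0.004538 mol.
[H2SO3] = 0.004538 / 0.03080 L = 0.147 M.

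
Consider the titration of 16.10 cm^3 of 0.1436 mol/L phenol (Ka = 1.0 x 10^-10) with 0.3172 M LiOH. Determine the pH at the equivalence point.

11.50

n(C6H5OH) = 0.1436 x 0.01610 = 0.002312 mol; V(LiOH) at equivalence = 0.002312/0.3172 = 0.007289 L.
At equivalence all the acid is converted to C6H5O-; total volume = 0.01610 + 0.007289 = 0.02339 L, so [C6H5O-] = 0.002312/0.02339 = 0.09885 M.
Kb = Kw/Ka = 1.0e-14 / 1.0 x 10^-10 = 0.000100.
[OH^-] = sqrt(Kb x [C6H5O-]) = sqrt(0.000100 x 0.09885) = 0.00314 M.
pOH = 2.50, so pH = 14.00 - 2.50 = 11.50.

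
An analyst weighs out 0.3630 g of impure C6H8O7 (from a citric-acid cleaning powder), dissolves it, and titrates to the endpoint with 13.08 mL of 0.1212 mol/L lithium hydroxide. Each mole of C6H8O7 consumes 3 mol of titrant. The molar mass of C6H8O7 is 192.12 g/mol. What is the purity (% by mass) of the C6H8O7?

n(LiOH) = 0.1212 x 0.01308 = 0.001585 mol.
n(C6H8O7) = 0.001585 / 3 = 0.0005284 mol.
mass of C6H8O7 = 0.0005284 x 192.12 = 0.1015 g.
% purity = 0.1015 / 0.3630 x 100 = 28.0%.

28.0%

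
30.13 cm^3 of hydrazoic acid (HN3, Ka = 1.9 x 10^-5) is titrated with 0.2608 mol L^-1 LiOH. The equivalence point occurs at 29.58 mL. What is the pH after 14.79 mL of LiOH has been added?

4.72

14.79 mL is exactly half the equivalence volume (29.58/2), i.e. the half-equivalence point.
There, n(HA) = n(A^-), so pH = pKa = -log(1.9 x 10^-5) = 4.72.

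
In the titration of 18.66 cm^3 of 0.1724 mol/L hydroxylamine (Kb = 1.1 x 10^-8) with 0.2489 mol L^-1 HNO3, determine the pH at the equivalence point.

3.52

n(NH2OH) = 0.1724 x 0.01866 = 0.003217 mol; V(HNO3) at equivalence = 0.003217/0.2489 = 0.01292 L.
At equivalence the base is fully converted to NH3OH+; total volume = 0.03158 L, so [NH3OH+] = 0.003217/0.03158 = 0.1019 M.
Ka(NH3OH+) = Kw/Kb = 1.0e-14 / 1.1 x 10^-8 = 9.09e-7.
[H^+] = sqrt(Ka x [NH3OH+]) = sqrt(9.09e-7 x 0.1019) = 0.000304 M.
pH = -log(0.000304) = 3.52.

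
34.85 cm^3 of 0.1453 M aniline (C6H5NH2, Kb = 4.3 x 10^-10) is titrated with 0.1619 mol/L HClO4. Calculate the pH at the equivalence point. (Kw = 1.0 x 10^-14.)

2.87

n(C6H5NH2) = 0.1453 x 0.03485 = 0.005064 mol; V(HClO4) at equivalence = 0.005064/0.1619 = 0.03128 L.
At equivalence the base is fully converted to C6H5NH3+; total volume = 0.06613 L, so [C6H5NH3+] = 0.005064/0.06613 = 0.07658 M.
Ka(C6H5NH3+) = Kw/Kb = 1.0e-14 / 4.3 x 10^-10 = 2.33e-5.
[H^+] = sqrt(Ka x [C6H5NH3+]) = sqrt(2.33e-5 x 0.07658) = 0.00133 M.
pH = -log(0.00133) = 2.87.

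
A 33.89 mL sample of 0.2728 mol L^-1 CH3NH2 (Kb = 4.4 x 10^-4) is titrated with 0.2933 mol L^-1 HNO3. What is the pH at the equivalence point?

n(CH3NH2) = 0.2728 x 0.03389 = 0.009245 mol; V(HNO3) at equivalence = 0.009245/0.2933 = 0.03152 L.
At equivalence the base is fully converted to CH3NH3+; total volume = 0.06541 L, so [CH3NH3+] = 0.009245/0.06541 = 0.1413 M.
Ka(CH3NH3+) = Kw/Kb = 1.0e-14 / 4.4 x 10^-4 = 2.27e-11.
[H^+] = sqrt(Ka x [CH3NH3+]) = sqrt(2.27e-11 x 0.1413) = 1.79e-6 M.
pH = -log(1.79e-6) = 5.75.

5.75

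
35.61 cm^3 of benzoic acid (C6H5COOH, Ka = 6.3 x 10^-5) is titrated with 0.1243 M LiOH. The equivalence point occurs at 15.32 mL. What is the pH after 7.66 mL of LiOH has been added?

7.66 mL is exactly half the equivalence volume (15.32/2), i.e. the half-equivalence point.
There, n(HA) = n(A^-), so pH = pKa = -log(6.3 x 10^-5) = 4.20.

4.20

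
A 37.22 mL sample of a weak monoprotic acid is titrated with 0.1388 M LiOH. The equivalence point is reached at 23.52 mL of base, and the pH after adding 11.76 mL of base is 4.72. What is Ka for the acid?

11.76 mL is half of the equivalence volume, so this is the half-equivalence point where [HA] = [A^-].
At half-equivalence pH = pKa, so pKa = 4.72.
Ka = 10^(-4.72) = 1.9 x 10^-5.

1.9 x 10^-5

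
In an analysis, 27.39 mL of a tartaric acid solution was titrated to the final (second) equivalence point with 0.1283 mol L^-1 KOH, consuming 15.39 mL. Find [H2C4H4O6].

0.0360 M

n(KOH) = 0.1283 x 0.01539 = 0.001975 mol.
At the final (second) equivalence point, 2 mol OH^- react per mol H2C4H4O6, so n(H2C4H4O6) = 0.001975 / 2 = 0.0009873 mol.
[H2C4H4O6] = 0.0009873 / 0.02739 L = 0.0360 M.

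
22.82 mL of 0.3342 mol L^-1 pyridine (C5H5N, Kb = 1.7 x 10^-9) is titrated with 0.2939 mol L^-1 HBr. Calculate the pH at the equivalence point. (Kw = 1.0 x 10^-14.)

3.02

n(C5H5N) = 0.3342 x 0.02282 = 0.007626 mol; V(HBr) at equivalence = 0.007626/0.2939 = 0.02595 L.
At equivalence the base is fully converted to C5H5NH+; total volume = 0.04877 L, so [C5H5NH+] = 0.007626/0.04877 = 0.1564 M.
Ka(C5H5NH+) = Kw/Kb = 1.0e-14 / 1.7 x 10^-9 = 5.88e-6.
[H^+] = sqrt(Ka x [C5H5NH+]) = sqrt(5.88e-6 x 0.1564) = 0.000959 M.
pH = -log(0.000959) = 3.02.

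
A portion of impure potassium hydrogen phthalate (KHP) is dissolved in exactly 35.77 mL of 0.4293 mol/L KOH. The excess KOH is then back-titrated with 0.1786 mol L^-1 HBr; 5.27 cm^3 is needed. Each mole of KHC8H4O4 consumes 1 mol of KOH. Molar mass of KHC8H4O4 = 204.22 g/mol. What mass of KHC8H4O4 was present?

2.94 g

Total n(KOH) added = 0.4293 x 0.03577 = 0.01536 mol.
n(HBr) used = 0.1786 x 0.005270 = 0.0009412 mol, which equals the excess n(KOH).
So n(KOH) consumed by the sample = 0.01536 - 0.0009412 = 0.01441 mol.
n(KHC8H4O4) = 0.01441 / 1 = 0.01441 mol.
mass = 0.01441 mol x 204.22 g/mol = 2.94 g.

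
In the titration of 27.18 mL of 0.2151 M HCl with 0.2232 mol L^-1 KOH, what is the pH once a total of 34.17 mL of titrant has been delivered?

n(acid) = 0.2151 x 0.02718 = 0.005846 mol; n(KOH) added = 0.2232 x 0.03417 = 0.007627 mol.
Base is in excess by 0.007627 - 0.005846 = 0.001780 mol in a total volume of 0.06135 L.
[OH^-] = 0.001780/0.06135 = 0.02902 M, so pOH = 1.54 and pH = 14.00 - 1.54 = 12.46.

12.46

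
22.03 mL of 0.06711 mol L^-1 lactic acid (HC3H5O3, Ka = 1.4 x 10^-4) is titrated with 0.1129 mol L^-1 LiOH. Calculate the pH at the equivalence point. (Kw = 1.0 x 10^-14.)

n(HC3H5O3) = 0.06711 x 0.02203 = 0.001478 mol; V(LiOH) at equivalence = 0.001478/0.1129 = 0.01310 L.
At equivalence all the acid is converted to C3H5O3-; total volume = 0.02203 + 0.01310 = 0.03513 L, so [C3H5O3-] = 0.001478/0.03513 = 0.04209 M.
Kb = Kw/Ka = 1.0e-14 / 1.4 x 10^-4 = 7.14e-11.
[OH^-] = sqrt(Kb x [C3H5O3-]) = sqrt(7.14e-11 x 0.04209) = 1.73e-6 M.
pOH = 5.76, so pH = 14.00 - 5.76 = 8.24.

8.24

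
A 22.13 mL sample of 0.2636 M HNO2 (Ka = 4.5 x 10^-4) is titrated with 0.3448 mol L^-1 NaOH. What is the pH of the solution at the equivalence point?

8.26

n(HNO2) = 0.2636 x 0.02213 = 0.005833 mol; V(NaOH) at equivalence = 0.005833/0.3448 = 0.01692 L.
At equivalence all the acid is converted to NO2-; total volume = 0.02213 + 0.01692 = 0.03905 L, so [NO2-] = 0.005833/0.03905 = 0.1494 M.
Kb = Kw/Ka = 1.0e-14 / 4.5 x 10^-4 = 2.22e-11.
[OH^-] = sqrt(Kb x [NO2-]) = sqrt(2.22e-11 x 0.1494) = 1.82e-6 M.
pOH = 5.74, so pH = 14.00 - 5.74 = 8.26.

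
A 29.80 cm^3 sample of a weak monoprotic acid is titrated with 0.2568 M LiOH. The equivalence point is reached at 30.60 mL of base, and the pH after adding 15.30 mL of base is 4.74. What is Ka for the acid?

1.8 x 10^-5

15.30 mL is half of the equivalence volume, so this is the half-equivalence point where [HA] = [A^-].
At half-equivalence pH = pKa, so pKa = 4.74.
Ka = 10^(-4.74) = 1.8 x 10^-5.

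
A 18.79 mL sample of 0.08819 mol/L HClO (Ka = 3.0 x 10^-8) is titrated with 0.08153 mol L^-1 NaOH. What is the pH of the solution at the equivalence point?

n(HClO) = 0.08819 x 0.01879 = 0.001657 mol; V(NaOH) at equivalence = 0.001657/0.08153 = 0.02032 L.
At equivalence all the acid is converted to ClO-; total volume = 0.01879 + 0.02032 = 0.03911 L, so [ClO-] = 0.001657/0.03911 = 0.04236 M.
Kb = Kw/Ka = 1.0e-14 / 3.0 x 10^-8 = 3.33e-7.
[OH^-] = sqrt(Kb x [ClO-]) = sqrt(3.33e-7 x 0.04236) = 0.000119 M.
pOH = 3.93, so pH = 14.00 - 3.93 = 10.07.

10.07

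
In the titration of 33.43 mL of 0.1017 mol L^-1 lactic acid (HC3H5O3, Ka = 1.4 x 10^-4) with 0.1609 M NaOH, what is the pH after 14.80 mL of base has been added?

4.22

Initial n(HC3H5O3) = 0.1017 x 0.03343 = 0.003400 mol.
n(NaOH) added = 0.1609 x 0.01480 = 0.002381 mol, converting that many moles of HC3H5O3 to C3H5O3-.
Remaining n(HC3H5O3) = 0.001019 mol; n(C3H5O3-) = 0.002381 mol.
By Henderson-Hasselbalch, pH = pKa + log([A^-]/[HA]) = 3.85 + log(0.002381/0.001019) = 3.85 + (+0.37) = 4.22.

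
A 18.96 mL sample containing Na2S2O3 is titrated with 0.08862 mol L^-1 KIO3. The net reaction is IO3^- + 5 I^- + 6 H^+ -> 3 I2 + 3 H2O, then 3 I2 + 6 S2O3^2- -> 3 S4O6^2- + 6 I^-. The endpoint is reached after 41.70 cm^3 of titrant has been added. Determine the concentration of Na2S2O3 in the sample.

n(KIO3) = 0.08862 x 0.04170 = 0.003695 mol.
From the balanced equation, 1 mol KIO3 reacts with 6 mol Na2S2O3, so n(Na2S2O3) = 0.003695 x 6/1 = 0.02217 mol.
[Na2S2O3] = 0.02217 / 0.01896 L = 1.17 M.

1.17 M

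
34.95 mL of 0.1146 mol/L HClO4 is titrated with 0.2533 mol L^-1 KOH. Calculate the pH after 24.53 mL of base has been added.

12.57

n(acid) = 0.1146 x 0.03495 = 0.004005 mol; n(KOH) added = 0.2533 x 0.02453 = 0.006213 mol.
Base is in excess by 0.006213 - 0.004005 = 0.002208 mol in a total volume of 0.05948 L.
[OH^-] = 0.002208/0.05948 = 0.03712 M, so pOH = 1.43 and pH = 14.00 - 1.43 = 12.57.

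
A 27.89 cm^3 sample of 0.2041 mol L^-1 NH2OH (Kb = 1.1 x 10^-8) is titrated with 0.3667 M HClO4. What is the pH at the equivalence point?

3.46

n(NH2OH) = 0.2041 x 0.02789 = 0.005692 mol; V(HClO4) at equivalence = 0.005692/0.3667 = 0.01552 L.
At equivalence the base is fully converted to NH3OH+; total volume = 0.04341 L, so [NH3OH+] = 0.005692/0.04341 = 0.1311 M.
Ka(NH3OH+) = Kw/Kb = 1.0e-14 / 1.1 x 10^-8 = 9.09e-7.
[H^+] = sqrt(Ka x [NH3OH+]) = sqrt(9.09e-7 x 0.1311) = 0.000345 M.
pH = -log(0.000345) = 3.46.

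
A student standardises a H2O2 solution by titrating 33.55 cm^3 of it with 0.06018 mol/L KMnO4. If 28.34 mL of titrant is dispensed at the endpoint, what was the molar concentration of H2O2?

n(KMnO4) = 0.06018 x 0.02834 = 0.001706 mol.
From the balanced equation, 2 mol KMnO4 reacts with 5 mol H2O2, so n(H2O2) = 0.001706 x 5/2 = 0.004264 mol.
[H2O2] = 0.004264 / 0.03355 L = 0.127 M.

0.127 M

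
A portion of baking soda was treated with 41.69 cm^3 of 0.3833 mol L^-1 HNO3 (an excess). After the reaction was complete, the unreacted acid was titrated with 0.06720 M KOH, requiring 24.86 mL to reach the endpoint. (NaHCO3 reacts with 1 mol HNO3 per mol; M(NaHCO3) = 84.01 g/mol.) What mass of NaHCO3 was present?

Total n(HNO3) added = 0.3833 x 0.04169 = 0.01598 mol.
n(KOH) used = 0.06720 x 0.02486 = 0.001671 mol, which equals the excess n(HNO3).
So n(HNO3) consumed by the sample = 0.01598 - 0.001671 = 0.01431 mol.
n(NaHCO3) = 0.01431 / 1 = 0.01431 mol.
mass = 0.01431 mol x 84.01 g/mol = 1.20 g.

1.20 g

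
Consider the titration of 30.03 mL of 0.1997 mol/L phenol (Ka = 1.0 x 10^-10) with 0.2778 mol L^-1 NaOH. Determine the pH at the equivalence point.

n(C6H5OH) = 0.1997 x 0.03003 = 0.005997 mol; V(NaOH) at equivalence = 0.005997/0.2778 = 0.02159 L.
At equivalence all the acid is converted to C6H5O-; total volume = 0.03003 + 0.02159 = 0.05162 L, so [C6H5O-] = 0.005997/0.05162 = 0.1162 M.
Kb = Kw/Ka = 1.0e-14 / 1.0 x 10^-10 = 0.000100.
[OH^-] = sqrt(Kb x [C6H5O-]) = sqrt(0.000100 x 0.1162) = 0.00341 M.
pOH = 2.47, so pH = 14.00 - 2.47 = 11.53.

11.53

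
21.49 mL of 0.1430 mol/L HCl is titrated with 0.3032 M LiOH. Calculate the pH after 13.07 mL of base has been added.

n(acid) = 0.1430 x 0.02149 = 0.003073 mol; n(LiOH) added = 0.3032 x 0.01307 = 0.003963 mol.
Base is in excess by 0.003963 - 0.003073 = 0.0008898 mol in a total volume of 0.03456 L.
[OH^-] = 0.0008898/0.03456 = 0.02575 M, so pOH = 1.59 and pH = 14.00 - 1.59 = 12.41.

12.41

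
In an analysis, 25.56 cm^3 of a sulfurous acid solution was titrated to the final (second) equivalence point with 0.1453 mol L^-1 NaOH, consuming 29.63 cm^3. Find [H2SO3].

0.0842 M

n(NaOH) = 0.1453 x 0.02963 = 0.004305 mol.
At the final (second) equivalence point, 2 mol OH^- react per mol H2SO3, so n(H2SO3) = 0.004305 / 2 = 0.002153 mol.
[H2SO3] = 0.002153 / 0.02556 L = 0.0842 M.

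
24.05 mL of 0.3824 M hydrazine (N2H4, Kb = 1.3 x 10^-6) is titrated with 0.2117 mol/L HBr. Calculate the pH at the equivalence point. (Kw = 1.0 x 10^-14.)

4.49

n(N2H4) = 0.3824 x 0.02405 = 0.009197 mol; V(HBr) at equivalence = 0.009197/0.2117 = 0.04344 L.
At equivalence the base is fully converted to N2H5+; total volume = 0.06749 L, so [N2H5+] = 0.009197/0.06749 = 0.1363 M.
Ka(N2H5+) = Kw/Kb = 1.0e-14 / 1.3 x 10^-6 = 7.69e-9.
[H^+] = sqrt(Ka x [N2H5+]) = sqrt(7.69e-9 x 0.1363) = 3.24e-5 M.
pH = -log(3.24e-5) = 4.49.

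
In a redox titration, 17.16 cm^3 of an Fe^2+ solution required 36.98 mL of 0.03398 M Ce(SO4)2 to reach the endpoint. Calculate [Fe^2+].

0.0732 M

n(Ce(SO4)2) = 0.03398 x 0.03698 = 0.001257 mol.
From the balanced equation, 1 mol Ce(SO4)2 reacts with 1 mol Fe^2+, so n(Fe^2+) = 0.001257 x 1/1 = 0.001257 mol.
[Fe^2+] = 0.001257 / 0.01716 L = 0.0732 M.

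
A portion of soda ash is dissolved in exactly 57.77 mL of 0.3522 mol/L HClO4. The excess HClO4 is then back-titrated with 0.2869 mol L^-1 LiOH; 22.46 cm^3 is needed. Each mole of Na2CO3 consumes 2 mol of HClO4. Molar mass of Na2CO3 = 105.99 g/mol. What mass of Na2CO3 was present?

0.737 g

Total n(HClO4) added = 0.3522 x 0.05777 = 0.02035 mol.
n(LiOH) used = 0.2869 x 0.02246 = 0.006444 mol, which equals the excess n(HClO4).
So n(HClO4) consumed by the sample = 0.02035 - 0.006444 = 0.01390 mol.
n(Na2CO3) = 0.01390 / 2 = 0.006951 mol.
mass = 0.006951 mol x 105.99 g/mol = 0.737 g.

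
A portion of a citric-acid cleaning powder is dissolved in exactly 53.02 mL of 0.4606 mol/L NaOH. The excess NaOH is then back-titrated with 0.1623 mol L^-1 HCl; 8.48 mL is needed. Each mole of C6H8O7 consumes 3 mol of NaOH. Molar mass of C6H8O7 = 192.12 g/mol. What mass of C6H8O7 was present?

1.48 g

Total n(NaOH) added = 0.4606 x 0.05302 = 0.02442 mol.
n(HCl) used = 0.1623 x 0.008480 = 0.001376 mol, which equals the excess n(NaOH).
So n(NaOH) consumed by the sample = 0.02442 - 0.001376 = 0.02304 mol.
n(C6H8O7) = 0.02304 / 3 = 0.007682 mol.
mass = 0.007682 mol x 192.12 g/mol = 1.48 g.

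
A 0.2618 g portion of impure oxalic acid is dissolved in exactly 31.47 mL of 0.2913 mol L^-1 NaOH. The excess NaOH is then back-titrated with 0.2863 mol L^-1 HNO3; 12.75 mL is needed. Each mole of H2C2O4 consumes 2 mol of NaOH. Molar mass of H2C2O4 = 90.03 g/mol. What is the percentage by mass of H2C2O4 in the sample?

94.9%

Total n(NaOH) added = 0.2913 x 0.03147 = 0.009167 mol.
n(HNO3) used = 0.2863 x 0.01275 = 0.003650 mol, which equals the excess n(NaOH).
So n(NaOH) consumed by the sample = 0.009167 - 0.003650 = 0.005517 mol.
n(H2C2O4) = 0.005517 / 2 = 0.002758 mol.
mass H2C2O4 = 0.002758 x 90.03 = 0.2483 g, so %H2C2O4 = 0.2483/0.2618 x 100 = 94.9%.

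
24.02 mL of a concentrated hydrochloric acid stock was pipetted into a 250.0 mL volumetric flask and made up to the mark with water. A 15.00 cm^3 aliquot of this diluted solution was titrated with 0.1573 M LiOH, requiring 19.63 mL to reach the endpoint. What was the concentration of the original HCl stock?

2.14 M

n(LiOH) = 0.1573 x 0.01963 = 0.003088 mol.
n(HCl) in the aliquot = 0.003088 mol.
[diluted HCl] = 0.003088 / 0.01500 = 0.2059 M.
Dilution factor = 250.0/24.02 = 10.41, so [stock] = 0.2059 x 10.41 = 2.14 M.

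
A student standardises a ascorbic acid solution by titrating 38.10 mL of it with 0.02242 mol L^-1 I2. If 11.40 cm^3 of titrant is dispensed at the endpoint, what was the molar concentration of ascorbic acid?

n(I2) = 0.02242 x 0.01140 = 0.0002556 mol.
From the balanced equation, 1 mol I2 reacts with 1 mol ascorbic acid, so n(ascorbic acid) = 0.0002556 x 1/1 = 0.0002556 mol.
[ascorbic acid] = 0.0002556 / 0.03810 L = 0.00671 M.

0.00671 M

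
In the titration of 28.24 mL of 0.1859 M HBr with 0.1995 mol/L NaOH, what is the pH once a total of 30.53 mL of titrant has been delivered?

n(acid) = 0.1859 x 0.02824 = 0.005250 mol; n(NaOH) added = 0.1995 x 0.03053 = 0.006091 mol.
Base is in excess by 0.006091 - 0.005250 = 0.0008409 mol in a total volume of 0.05877 L.
[OH^-] = 0.0008409/0.05877 = 0.01431 M, so pOH = 1.84 and pH = 14.00 - 1.84 = 12.16.

12.16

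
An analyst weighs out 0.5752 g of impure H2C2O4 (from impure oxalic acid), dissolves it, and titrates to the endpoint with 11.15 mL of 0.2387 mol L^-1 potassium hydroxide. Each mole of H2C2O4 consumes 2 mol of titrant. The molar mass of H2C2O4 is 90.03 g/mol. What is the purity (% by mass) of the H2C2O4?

n(KOH) = 0.2387 x 0.01115 = 0.002662 mol.
n(H2C2O4) = 0.002662 / 2 = 0.001331 mol.
mass of H2C2O4 = 0.001331 x 90.03 = 0.1198 g.
% purity = 0.1198 / 0.5752 x 100 = 20.8%.

20.8%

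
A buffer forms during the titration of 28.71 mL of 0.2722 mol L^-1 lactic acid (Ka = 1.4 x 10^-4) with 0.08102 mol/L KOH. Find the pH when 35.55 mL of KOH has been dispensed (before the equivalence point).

Initial n(HC3H5O3) = 0.2722 x 0.02871 = 0.007815 mol.
n(KOH) added = 0.08102 x 0.03555 = 0.002880 mol, converting that many moles of HC3H5O3 to C3H5O3-.
Remaining n(HC3H5O3) = 0.004935 mol; n(C3H5O3-) = 0.002880 mol.
By Henderson-Hasselbalch, pH = pKa + log([A^-]/[HA]) = 3.85 + log(0.002880/0.004935) = 3.85 + (-0.23) = 3.62.

3.62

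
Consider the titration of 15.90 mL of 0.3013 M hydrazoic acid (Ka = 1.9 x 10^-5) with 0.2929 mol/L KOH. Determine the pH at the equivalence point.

8.95

n(HN3) = 0.3013 x 0.01590 = 0.004791 mol; V(KOH) at equivalence = 0.004791/0.2929 = 0.01636 L.
At equivalence all the acid is converted to N3-; total volume = 0.01590 + 0.01636 = 0.03226 L, so [N3-] = 0.004791/0.03226 = 0.1485 M.
Kb = Kw/Ka = 1.0e-14 / 1.9 x 10^-5 = 5.26e-10.
[OH^-] = sqrt(Kb x [N3-]) = sqrt(5.26e-10 x 0.1485) = 8.84e-6 M.
pOH = 5.05, so pH = 14.00 - 5.05 = 8.95.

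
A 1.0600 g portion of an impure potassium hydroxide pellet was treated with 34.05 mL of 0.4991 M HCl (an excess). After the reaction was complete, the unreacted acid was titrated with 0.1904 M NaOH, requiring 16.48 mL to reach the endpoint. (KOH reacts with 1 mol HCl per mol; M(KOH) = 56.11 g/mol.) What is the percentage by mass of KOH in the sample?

Total n(HCl) added = 0.4991 x 0.03405 = 0.01699 mol.
n(NaOH) used = 0.1904 x 0.01648 = 0.003138 mol, which equals the excess n(HCl).
So n(HCl) consumed by the sample = 0.01699 - 0.003138 = 0.01386 mol.
n(KOH) = 0.01386 / 1 = 0.01386 mol.
mass KOH = 0.01386 x 56.11 = 0.7775 g, so %KOH = 0.7775/1.0600 x 100 = 73.3%.

73.3%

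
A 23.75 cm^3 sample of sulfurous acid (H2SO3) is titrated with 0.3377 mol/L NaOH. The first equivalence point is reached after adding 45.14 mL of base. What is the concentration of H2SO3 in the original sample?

0.642 M

n(NaOH) = 0.3377 x 0.04514 = 0.01524 mol.
At the first equivalence point, 1 mol OH^- react per mol H2SO3, so n(H2SO3) = 0.01524 / 1 = 0.01524 mol.
[H2SO3] = 0.01524 / 0.02375 L = 0.642 M.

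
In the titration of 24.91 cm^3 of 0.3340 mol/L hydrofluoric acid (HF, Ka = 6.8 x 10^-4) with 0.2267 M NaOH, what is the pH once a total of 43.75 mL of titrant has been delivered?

12.37

n(acid) = 0.3340 x 0.02491 = 0.008320 mol; n(NaOH) added = 0.2267 x 0.04375 = 0.009918 mol.
Base is in excess by 0.009918 - 0.008320 = 0.001598 mol in a total volume of 0.06866 L.
[OH^-] = 0.001598/0.06866 = 0.02328 M, so pOH = 1.63 and pH = 14.00 - 1.63 = 12.37.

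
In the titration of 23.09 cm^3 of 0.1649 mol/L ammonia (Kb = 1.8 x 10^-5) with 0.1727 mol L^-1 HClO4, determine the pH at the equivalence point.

n(NH3) = 0.1649 x 0.02309 = 0.003808 mol; V(HClO4) at equivalence = 0.003808/0.1727 = 0.02205 L.
At equivalence the base is fully converted to NH4+; total volume = 0.04514 L, so [NH4+] = 0.003808/0.04514 = 0.08435 M.
Ka(NH4+) = Kw/Kb = 1.0e-14 / 1.8 x 10^-5 = 5.56e-10.
[H^+] = sqrt(Ka x [NH4+]) = sqrt(5.56e-10 x 0.08435) = 6.85e-6 M.
pH = -log(6.85e-6) = 5.16.

5.16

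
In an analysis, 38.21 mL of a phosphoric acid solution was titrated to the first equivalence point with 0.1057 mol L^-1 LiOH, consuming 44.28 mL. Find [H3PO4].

0.122 M

n(LiOH) = 0.1057 x 0.04428 = 0.004680 mol.
At the first equivalence point, 1 mol OH^- react per mol H3PO4, so n(H3PO4) = 0.004680 / 1 = 0.004680 mol.
[H3PO4] = 0.004680 / 0.03821 L = 0.122 M.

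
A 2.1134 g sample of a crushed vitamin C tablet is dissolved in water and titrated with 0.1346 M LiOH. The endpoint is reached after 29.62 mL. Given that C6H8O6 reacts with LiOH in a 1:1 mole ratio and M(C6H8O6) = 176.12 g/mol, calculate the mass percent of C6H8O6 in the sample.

n(LiOH) = 0.1346 x 0.02962 = 0.003987 mol.
n(C6H8O6) = 0.003987 / 1 = 0.003987 mol.
mass of C6H8O6 = 0.003987 x 176.12 = 0.7022 g.
% purity = 0.7022 / 2.1134 x 100 = 33.2%.

33.2%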